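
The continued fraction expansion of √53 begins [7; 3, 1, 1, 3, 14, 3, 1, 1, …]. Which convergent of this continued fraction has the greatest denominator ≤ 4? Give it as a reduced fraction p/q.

a_0 = 7: 7/1  (≤ bound)
a_1 = 3: 22/3  (≤ bound)
a_2 = 1: 29/4  (≤ bound)
a_3 = 1: 51/7  (> 4, stop)

29/4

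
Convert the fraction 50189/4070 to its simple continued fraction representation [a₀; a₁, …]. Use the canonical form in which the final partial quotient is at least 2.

[12; 3, 58, 1, 1, 1, 7]

50189 = 12·4070 + 1349, so a_0 = 12
4070 = 3·1349 + 23, so a_1 = 3
1349 = 58·23 + 15, so a_2 = 58
23 = 1·15 + 8, so a_3 = 1
15 = 1·8 + 7, so a_4 = 1
8 = 1·7 + 1, so a_5 = 1
7 = 7·1 + 0, so a_6 = 7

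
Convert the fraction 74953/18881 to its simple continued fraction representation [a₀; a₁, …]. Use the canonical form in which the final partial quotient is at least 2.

74953 ÷ 18881 → quotient 3, remainder 18310
18881 ÷ 18310 → quotient 1, remainder 571
18310 ÷ 571 → quotient 32, remainder 38
571 ÷ 38 → quotient 15, remainder 1
38 ÷ 1 → quotient 38, remainder 0

[3; 1, 32, 15, 38]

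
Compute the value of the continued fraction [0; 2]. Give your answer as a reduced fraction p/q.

a_0 = 0: 0/1
a_1 = 2: 1/2

1/2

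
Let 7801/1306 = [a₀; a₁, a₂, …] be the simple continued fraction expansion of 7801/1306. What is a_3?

Apply division with remainder until the remainder is 0:
7801 ÷ 1306 → quotient 5, remainder 1271
1306 ÷ 1271 → quotient 1, remainder 35
1271 ÷ 35 → quotient 36, remainder 11
35 ÷ 11 → quotient 3, remainder 2

3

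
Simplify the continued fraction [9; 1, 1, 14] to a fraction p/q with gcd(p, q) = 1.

a_0 = 9: 9/1
a_1 = 1: 10/1
a_2 = 1: 19/2
a_3 = 14: 276/29

276/29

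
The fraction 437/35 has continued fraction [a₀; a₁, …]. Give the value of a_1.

2

Repeatedly divide and take the remainder:
437 ÷ 35 → quotient 12, remainder 17
35 ÷ 17 → quotient 2, remainder 1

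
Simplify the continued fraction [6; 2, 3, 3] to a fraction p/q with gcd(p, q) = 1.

Starting at the tail and folding back:
Start with 3.
3 + 1/(3/1) = 3 + 1/3 = 10/3
2 + 1/(10/3) = 2 + 3/10 = 23/10
6 + 1/(23/10) = 6 + 10/23 = 148/23

148/23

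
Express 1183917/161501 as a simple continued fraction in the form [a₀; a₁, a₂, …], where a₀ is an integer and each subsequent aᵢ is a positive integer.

[7; 3, 42, 45, 2, 1, 1, 5]

Repeatedly divide and take the remainder:
1183917 ÷ 161501 → quotient 7, remainder 53410
161501 ÷ 53410 → quotient 3, remainder 1271
53410 ÷ 1271 → quotient 42, remainder 28
1271 ÷ 28 → quotient 45, remainder 11
28 ÷ 11 → quotient 2, remainder 6
11 ÷ 6 → quotient 1, remainder 5
6 ÷ 5 → quotient 1, remainder 1
5 ÷ 1 → quotient 5, remainder 0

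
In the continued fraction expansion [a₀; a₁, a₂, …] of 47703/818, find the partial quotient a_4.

47703 = 58·818 + 259, so a_0 = 58
818 = 3·259 + 41, so a_1 = 3
259 = 6·41 + 13, so a_2 = 6
41 = 3·13 + 2, so a_3 = 3
13 = 6·2 + 1, so a_4 = 6

6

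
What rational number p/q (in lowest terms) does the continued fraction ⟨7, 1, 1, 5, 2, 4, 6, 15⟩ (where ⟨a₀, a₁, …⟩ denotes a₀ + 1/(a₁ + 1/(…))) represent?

76152/10097

Start with 15.
6 + 1/(15/1) = 6 + 1/15 = 91/15
4 + 1/(91/15) = 4 + 15/91 = 379/91
2 + 1/(379/91) = 2 + 91/379 = 849/379
5 + 1/(849/379) = 5 + 379/849 = 4624/849
1 + 1/(4624/849) = 1 + 849/4624 = 5473/4624
1 + 1/(5473/4624) = 1 + 4624/5473 = 10097/5473
7 + 1/(10097/5473) = 7 + 5473/10097 = 76152/10097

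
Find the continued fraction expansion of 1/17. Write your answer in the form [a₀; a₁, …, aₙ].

1 ÷ 17 → quotient 0, remainder 1
17 ÷ 1 → quotient 17, remainder 0

[0; 17]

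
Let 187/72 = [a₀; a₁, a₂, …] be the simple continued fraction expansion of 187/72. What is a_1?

1

187 = 2·72 + 43, so a_0 = 2
72 = 1·43 + 29, so a_1 = 1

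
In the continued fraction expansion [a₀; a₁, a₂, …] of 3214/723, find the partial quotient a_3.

3214 = 4·723 + 322, so a_0 = 4
723 = 2·322 + 79, so a_1 = 2
322 = 4·79 + 6, so a_2 = 4
79 = 13·6 + 1, so a_3 = 13

13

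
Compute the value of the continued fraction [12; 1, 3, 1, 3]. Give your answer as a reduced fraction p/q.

Start with 3.
1 + 1/(3/1) = 1 + 1/3 = 4/3
3 + 1/(4/3) = 3 + 3/4 = 15/4
1 + 1/(15/4) = 1 + 4/15 = 19/15
12 + 1/(19/15) = 12 + 15/19 = 243/19

243/19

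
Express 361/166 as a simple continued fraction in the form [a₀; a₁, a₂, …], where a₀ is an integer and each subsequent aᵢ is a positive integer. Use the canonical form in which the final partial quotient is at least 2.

[2; 5, 1, 2, 1, 1, 1, 2]

361 ÷ 166 → quotient 2, remainder 29
166 ÷ 29 → quotient 5, remainder 21
29 ÷ 21 → quotient 1, remainder 8
21 ÷ 8 → quotient 2, remainder 5
8 ÷ 5 → quotient 1, remainder 3
5 ÷ 3 → quotient 1, remainder 2
3 ÷ 2 → quotient 1, remainder 1
2 ÷ 1 → quotient 2, remainder 0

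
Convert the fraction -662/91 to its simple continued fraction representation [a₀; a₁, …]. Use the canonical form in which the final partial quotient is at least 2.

[-8; 1, 2, 1, 1, 1, 3, 2]

-662 ÷ 91 → quotient -8, remainder 66
91 ÷ 66 → quotient 1, remainder 25
66 ÷ 25 → quotient 2, remainder 16
25 ÷ 16 → quotient 1, remainder 9
16 ÷ 9 → quotient 1, remainder 7
9 ÷ 7 → quotient 1, remainder 2
7 ÷ 2 → quotient 3, remainder 1
2 ÷ 1 → quotient 2, remainder 0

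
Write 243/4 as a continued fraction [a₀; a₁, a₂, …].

[60; 1, 3]

⌊243/4⌋ = 60, remainder 3
⌊4/3⌋ = 1, remainder 1
⌊3/1⌋ = 3, remainder 0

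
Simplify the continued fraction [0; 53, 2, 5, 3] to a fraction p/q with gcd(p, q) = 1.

a_0 = 0: 0/1
a_1 = 53: 1/53
a_2 = 2: 2/107
a_3 = 5: 11/588
a_4 = 3: 35/1871

35/1871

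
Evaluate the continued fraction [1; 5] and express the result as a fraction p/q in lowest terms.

Start with 5.
1 + 1/(5/1) = 1 + 1/5 = 6/5

6/5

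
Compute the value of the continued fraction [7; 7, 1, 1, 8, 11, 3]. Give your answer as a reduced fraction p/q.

31363/4397

Compute successive convergents:
a_0 = 7: 7/1
a_1 = 7: 50/7
a_2 = 1: 57/8
a_3 = 1: 107/15
a_4 = 8: 913/128
a_5 = 11: 10150/1423
a_6 = 3: 31363/4397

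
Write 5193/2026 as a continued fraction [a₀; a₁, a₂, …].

[2; 1, 1, 3, 2, 5, 3, 7]

5193 = 2·2026 + 1141, so a_0 = 2
2026 = 1·1141 + 885, so a_1 = 1
1141 = 1·885 + 256, so a_2 = 1
885 = 3·256 + 117, so a_3 = 3
256 = 2·117 + 22, so a_4 = 2
117 = 5·22 + 7, so a_5 = 5
22 = 3·7 + 1, so a_6 = 3
7 = 7·1 + 0, so a_7 = 7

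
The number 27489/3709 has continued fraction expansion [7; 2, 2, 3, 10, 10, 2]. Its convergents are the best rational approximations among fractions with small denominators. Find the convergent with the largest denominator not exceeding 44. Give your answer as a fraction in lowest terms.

List convergents until the denominator exceeds the bound:
a_0 = 7: 7/1  (≤ bound)
a_1 = 2: 15/2  (≤ bound)
a_2 = 2: 37/5  (≤ bound)
a_3 = 3: 126/17  (≤ bound)
a_4 = 10: 1297/175  (> 44, stop)

126/17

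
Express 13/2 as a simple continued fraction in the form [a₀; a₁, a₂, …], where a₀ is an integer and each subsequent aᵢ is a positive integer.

[6; 2]

13 ÷ 2 → quotient 6, remainder 1
2 ÷ 1 → quotient 2, remainder 0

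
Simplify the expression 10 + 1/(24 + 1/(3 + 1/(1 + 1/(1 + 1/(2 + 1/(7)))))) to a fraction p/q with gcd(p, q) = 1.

a_0 = 10: 10/1
a_1 = 24: 241/24
a_2 = 3: 733/73
a_3 = 1: 974/97
a_4 = 1: 1707/170
a_5 = 2: 4388/437
a_6 = 7: 32423/3229

32423/3229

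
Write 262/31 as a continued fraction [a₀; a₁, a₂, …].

⌊262/31⌋ = 8, remainder 14
⌊31/14⌋ = 2, remainder 3
⌊14/3⌋ = 4, remainder 2
⌊3/2⌋ = 1, remainder 1
⌊2/1⌋ = 2, remainder 0

[8; 2, 4, 1, 2]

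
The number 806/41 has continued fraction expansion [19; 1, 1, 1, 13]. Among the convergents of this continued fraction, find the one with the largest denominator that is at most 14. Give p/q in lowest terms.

59/3

a_0 = 19: 19/1  (≤ bound)
a_1 = 1: 20/1  (≤ bound)
a_2 = 1: 39/2  (≤ bound)
a_3 = 1: 59/3  (≤ bound)
a_4 = 13: 806/41  (> 14, stop)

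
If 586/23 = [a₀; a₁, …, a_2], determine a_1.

586 = 25·23 + 11, so a_0 = 25
23 = 2·11 + 1, so a_1 = 2

2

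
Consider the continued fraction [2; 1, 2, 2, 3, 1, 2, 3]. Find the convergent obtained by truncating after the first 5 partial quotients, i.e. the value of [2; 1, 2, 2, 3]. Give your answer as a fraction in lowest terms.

65/24

a_0 = 2: 2/1
a_1 = 1: 3/1
a_2 = 2: 8/3
a_3 = 2: 19/7
a_4 = 3: 65/24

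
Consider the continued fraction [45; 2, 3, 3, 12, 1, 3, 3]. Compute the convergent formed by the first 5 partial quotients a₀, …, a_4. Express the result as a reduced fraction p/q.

12858/283

Start with 12.
3 + 1/(12/1) = 3 + 1/12 = 37/12
3 + 1/(37/12) = 3 + 12/37 = 123/37
2 + 1/(123/37) = 2 + 37/123 = 283/123
45 + 1/(283/123) = 45 + 123/283 = 12858/283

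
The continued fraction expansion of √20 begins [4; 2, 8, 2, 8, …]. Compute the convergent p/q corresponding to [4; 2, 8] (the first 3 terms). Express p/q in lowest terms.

76/17

Start with 8.
2 + 1/(8/1) = 2 + 1/8 = 17/8
4 + 1/(17/8) = 4 + 8/17 = 76/17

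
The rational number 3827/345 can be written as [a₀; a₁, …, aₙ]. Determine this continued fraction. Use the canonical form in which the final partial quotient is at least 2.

Run the Euclidean algorithm, recording each quotient:
3827 ÷ 345 → quotient 11, remainder 32
345 ÷ 32 → quotient 10, remainder 25
32 ÷ 25 → quotient 1, remainder 7
25 ÷ 7 → quotient 3, remainder 4
7 ÷ 4 → quotient 1, remainder 3
4 ÷ 3 → quotient 1, remainder 1
3 ÷ 1 → quotient 3, remainder 0

[11; 10, 1, 3, 1, 1, 3]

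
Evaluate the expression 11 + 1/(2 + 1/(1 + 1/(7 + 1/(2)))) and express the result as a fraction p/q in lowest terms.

Start with 2.
7 + 1/(2/1) = 7 + 1/2 = 15/2
1 + 1/(15/2) = 1 + 2/15 = 17/15
2 + 1/(17/15) = 2 + 15/17 = 49/17
11 + 1/(49/17) = 11 + 17/49 = 556/49

556/49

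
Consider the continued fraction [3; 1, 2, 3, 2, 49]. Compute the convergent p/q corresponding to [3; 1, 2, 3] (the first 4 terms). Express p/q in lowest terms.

37/10

Compute successive convergents:
a_0 = 3: 3/1
a_1 = 1: 4/1
a_2 = 2: 11/3
a_3 = 3: 37/10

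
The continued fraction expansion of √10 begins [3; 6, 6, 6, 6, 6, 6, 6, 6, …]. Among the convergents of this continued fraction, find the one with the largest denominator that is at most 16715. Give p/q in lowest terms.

a_0 = 3: 3/1  (≤ bound)
a_1 = 6: 19/6  (≤ bound)
a_2 = 6: 117/37  (≤ bound)
a_3 = 6: 721/228  (≤ bound)
a_4 = 6: 4443/1405  (≤ bound)
a_5 = 6: 27379/8658  (≤ bound)
a_6 = 6: 168717/53353  (> 16715, stop)

27379/8658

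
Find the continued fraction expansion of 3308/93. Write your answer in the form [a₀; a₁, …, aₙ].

[35; 1, 1, 3, 13]

⌊3308/93⌋ = 35, remainder 53
⌊93/53⌋ = 1, remainder 40
⌊53/40⌋ = 1, remainder 13
⌊40/13⌋ = 3, remainder 1
⌊13/1⌋ = 13, remainder 0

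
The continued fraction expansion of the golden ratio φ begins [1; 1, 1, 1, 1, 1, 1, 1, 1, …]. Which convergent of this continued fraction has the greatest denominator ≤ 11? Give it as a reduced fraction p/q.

13/8

a_0 = 1: 1/1  (≤ bound)
a_1 = 1: 2/1  (≤ bound)
a_2 = 1: 3/2  (≤ bound)
a_3 = 1: 5/3  (≤ bound)
a_4 = 1: 8/5  (≤ bound)
a_5 = 1: 13/8  (≤ bound)
a_6 = 1: 21/13  (> 11, stop)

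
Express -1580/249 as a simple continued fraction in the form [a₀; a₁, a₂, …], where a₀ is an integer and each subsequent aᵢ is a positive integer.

⌊-1580/249⌋ = -7, remainder 163
⌊249/163⌋ = 1, remainder 86
⌊163/86⌋ = 1, remainder 77
⌊86/77⌋ = 1, remainder 9
⌊77/9⌋ = 8, remainder 5
⌊9/5⌋ = 1, remainder 4
⌊5/4⌋ = 1, remainder 1
⌊4/1⌋ = 4, remainder 0

[-7; 1, 1, 1, 8, 1, 1, 4]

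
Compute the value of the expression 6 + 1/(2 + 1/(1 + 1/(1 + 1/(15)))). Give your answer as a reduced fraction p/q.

Collapse the nested fraction from the inside out:
Start with 15.
1 + 1/(15/1) = 1 + 1/15 = 16/15
1 + 1/(16/15) = 1 + 15/16 = 31/16
2 + 1/(31/16) = 2 + 16/31 = 78/31
6 + 1/(78/31) = 6 + 31/78 = 499/78

499/78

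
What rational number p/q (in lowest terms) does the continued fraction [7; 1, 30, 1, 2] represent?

757/95

Use the convergent recurrence hₖ = aₖ·hₖ₋₁ + hₖ₋₂ (and likewise for the denominators kₖ):
a_0 = 7: 7/1
a_1 = 1: 8/1
a_2 = 30: 247/31
a_3 = 1: 255/32
a_4 = 2: 757/95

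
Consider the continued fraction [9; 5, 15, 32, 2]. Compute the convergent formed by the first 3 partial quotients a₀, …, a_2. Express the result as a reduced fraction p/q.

699/76

Use the convergent recurrence hₖ = aₖ·hₖ₋₁ + hₖ₋₂ (and likewise for the denominators kₖ):
a_0 = 9: 9/1
a_1 = 5: 46/5
a_2 = 15: 699/76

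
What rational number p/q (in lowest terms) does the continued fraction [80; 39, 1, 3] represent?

12724/159

a_0 = 80: 80/1
a_1 = 39: 3121/39
a_2 = 1: 3201/40
a_3 = 3: 12724/159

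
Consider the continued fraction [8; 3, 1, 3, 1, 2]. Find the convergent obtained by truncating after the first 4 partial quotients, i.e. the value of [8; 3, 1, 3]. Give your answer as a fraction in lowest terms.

124/15

Compute successive convergents:
a_0 = 8: 8/1
a_1 = 3: 25/3
a_2 = 1: 33/4
a_3 = 3: 124/15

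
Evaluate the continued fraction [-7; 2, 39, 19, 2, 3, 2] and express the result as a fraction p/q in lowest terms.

a_0 = -7: -7/1
a_1 = 2: -13/2
a_2 = 39: -514/79
a_3 = 19: -9779/1503
a_4 = 2: -20072/3085
a_5 = 3: -69995/10758
a_6 = 2: -160062/24601

-160062/24601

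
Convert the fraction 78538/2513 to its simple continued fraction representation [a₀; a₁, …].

Repeatedly divide and take the remainder:
78538 = 31·2513 + 635, so a_0 = 31
2513 = 3·635 + 608, so a_1 = 3
635 = 1·608 + 27, so a_2 = 1
608 = 22·27 + 14, so a_3 = 22
27 = 1·14 + 13, so a_4 = 1
14 = 1·13 + 1, so a_5 = 1
13 = 13·1 + 0, so a_6 = 13

[31; 3, 1, 22, 1, 1, 13]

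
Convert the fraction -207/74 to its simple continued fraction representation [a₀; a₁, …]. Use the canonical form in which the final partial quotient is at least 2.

-207 = -3·74 + 15, so a_0 = -3
74 = 4·15 + 14, so a_1 = 4
15 = 1·14 + 1, so a_2 = 1
14 = 14·1 + 0, so a_3 = 14

[-3; 4, 1, 14]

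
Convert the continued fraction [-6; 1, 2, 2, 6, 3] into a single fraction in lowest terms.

-751/142

Compute successive convergents:
a_0 = -6: -6/1
a_1 = 1: -5/1
a_2 = 2: -16/3
a_3 = 2: -37/7
a_4 = 6: -238/45
a_5 = 3: -751/142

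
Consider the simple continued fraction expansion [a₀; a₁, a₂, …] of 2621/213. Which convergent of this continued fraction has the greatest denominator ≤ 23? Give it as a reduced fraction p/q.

283/23

List convergents until the denominator exceeds the bound:
a_0 = 12: 12/1  (≤ bound)
a_1 = 3: 37/3  (≤ bound)
a_2 = 3: 123/10  (≤ bound)
a_3 = 1: 160/13  (≤ bound)
a_4 = 1: 283/23  (≤ bound)
a_5 = 1: 443/36  (> 23, stop)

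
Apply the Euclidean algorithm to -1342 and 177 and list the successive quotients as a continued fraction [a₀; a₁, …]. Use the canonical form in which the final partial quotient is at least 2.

⌊-1342/177⌋ = -8, remainder 74
⌊177/74⌋ = 2, remainder 29
⌊74/29⌋ = 2, remainder 16
⌊29/16⌋ = 1, remainder 13
⌊16/13⌋ = 1, remainder 3
⌊13/3⌋ = 4, remainder 1
⌊3/1⌋ = 3, remainder 0

[-8; 2, 2, 1, 1, 4, 3]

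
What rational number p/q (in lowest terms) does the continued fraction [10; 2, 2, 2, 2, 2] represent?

Start with 2.
2 + 1/(2/1) = 2 + 1/2 = 5/2
2 + 1/(5/2) = 2 + 2/5 = 12/5
2 + 1/(12/5) = 2 + 5/12 = 29/12
2 + 1/(29/12) = 2 + 12/29 = 70/29
10 + 1/(70/29) = 10 + 29/70 = 729/70

729/70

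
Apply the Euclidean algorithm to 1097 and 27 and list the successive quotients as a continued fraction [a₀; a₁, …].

⌊1097/27⌋ = 40, remainder 17
⌊27/17⌋ = 1, remainder 10
⌊17/10⌋ = 1, remainder 7
⌊10/7⌋ = 1, remainder 3
⌊7/3⌋ = 2, remainder 1
⌊3/1⌋ = 3, remainder 0

[40; 1, 1, 1, 2, 3]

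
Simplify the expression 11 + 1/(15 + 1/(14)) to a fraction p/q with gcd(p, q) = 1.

2335/211

Start with 14.
15 + 1/(14/1) = 15 + 1/14 = 211/14
11 + 1/(211/14) = 11 + 14/211 = 2335/211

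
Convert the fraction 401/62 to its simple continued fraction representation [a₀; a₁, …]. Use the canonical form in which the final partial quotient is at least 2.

401 = 6·62 + 29, so a_0 = 6
62 = 2·29 + 4, so a_1 = 2
29 = 7·4 + 1, so a_2 = 7
4 = 4·1 + 0, so a_3 = 4

[6; 2, 7, 4]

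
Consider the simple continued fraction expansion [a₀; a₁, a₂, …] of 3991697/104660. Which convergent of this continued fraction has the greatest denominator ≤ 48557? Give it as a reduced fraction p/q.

a_0 = 38: 38/1  (≤ bound)
a_1 = 7: 267/7  (≤ bound)
a_2 = 6: 1640/43  (≤ bound)
a_3 = 4: 6827/179  (≤ bound)
a_4 = 10: 69910/1833  (≤ bound)
a_5 = 57: 3991697/104660  (> 48557, stop)

69910/1833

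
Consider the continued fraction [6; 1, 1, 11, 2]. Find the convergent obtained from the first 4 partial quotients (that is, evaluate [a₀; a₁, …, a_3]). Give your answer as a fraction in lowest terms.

150/23

Starting at the tail and folding back:
Start with 11.
1 + 1/(11/1) = 1 + 1/11 = 12/11
1 + 1/(12/11) = 1 + 11/12 = 23/12
6 + 1/(23/12) = 6 + 12/23 = 150/23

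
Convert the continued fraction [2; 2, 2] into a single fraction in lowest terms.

Use the convergent recurrence hₖ = aₖ·hₖ₋₁ + hₖ₋₂ (and likewise for the denominators kₖ):
a_0 = 2: 2/1
a_1 = 2: 5/2
a_2 = 2: 12/5

12/5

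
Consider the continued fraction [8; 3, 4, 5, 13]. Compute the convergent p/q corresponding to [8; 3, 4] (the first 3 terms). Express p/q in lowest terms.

108/13

Start with 4.
3 + 1/(4/1) = 3 + 1/4 = 13/4
8 + 1/(13/4) = 8 + 4/13 = 108/13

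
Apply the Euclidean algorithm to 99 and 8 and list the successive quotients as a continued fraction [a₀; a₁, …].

Run the Euclidean algorithm, recording each quotient:
⌊99/8⌋ = 12, remainder 3
⌊8/3⌋ = 2, remainder 2
⌊3/2⌋ = 1, remainder 1
⌊2/1⌋ = 2, remainder 0

[12; 2, 1, 2]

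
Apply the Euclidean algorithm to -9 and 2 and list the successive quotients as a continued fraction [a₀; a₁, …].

[-5; 2]

-9 = -5·2 + 1, so a_0 = -5
2 = 2·1 + 0, so a_1 = 2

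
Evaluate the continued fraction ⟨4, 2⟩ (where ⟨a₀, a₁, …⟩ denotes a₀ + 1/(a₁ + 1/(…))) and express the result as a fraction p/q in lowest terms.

Build up convergents one term at a time:
a_0 = 4: 4/1
a_1 = 2: 9/2

9/2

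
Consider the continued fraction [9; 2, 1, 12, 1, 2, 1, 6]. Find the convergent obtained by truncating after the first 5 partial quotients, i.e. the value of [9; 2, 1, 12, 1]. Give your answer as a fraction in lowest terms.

Collapse the nested fraction from the inside out:
Start with 1.
12 + 1/(1/1) = 12 + 1/1 = 13/1
1 + 1/(13/1) = 1 + 1/13 = 14/13
2 + 1/(14/13) = 2 + 13/14 = 41/14
9 + 1/(41/14) = 9 + 14/41 = 383/41

383/41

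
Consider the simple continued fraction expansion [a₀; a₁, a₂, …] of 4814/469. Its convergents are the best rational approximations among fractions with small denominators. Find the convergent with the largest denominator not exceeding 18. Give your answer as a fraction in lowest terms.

154/15

List convergents until the denominator exceeds the bound:
a_0 = 10: 10/1  (≤ bound)
a_1 = 3: 31/3  (≤ bound)
a_2 = 1: 41/4  (≤ bound)
a_3 = 3: 154/15  (≤ bound)
a_4 = 1: 195/19  (> 18, stop)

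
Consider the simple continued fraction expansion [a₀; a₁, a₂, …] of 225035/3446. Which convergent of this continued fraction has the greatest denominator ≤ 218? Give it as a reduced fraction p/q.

a_0 = 65: 65/1  (≤ bound)
a_1 = 3: 196/3  (≤ bound)
a_2 = 3: 653/10  (≤ bound)
a_3 = 2: 1502/23  (≤ bound)
a_4 = 1: 2155/33  (≤ bound)
a_5 = 3: 7967/122  (≤ bound)
a_6 = 2: 18089/277  (> 218, stop)

7967/122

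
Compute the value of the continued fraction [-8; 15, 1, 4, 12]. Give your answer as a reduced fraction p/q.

Start with 12.
4 + 1/(12/1) = 4 + 1/12 = 49/12
1 + 1/(49/12) = 1 + 12/49 = 61/49
15 + 1/(61/49) = 15 + 49/61 = 964/61
-8 + 1/(964/61) = -8 + 61/964 = -7651/964

-7651/964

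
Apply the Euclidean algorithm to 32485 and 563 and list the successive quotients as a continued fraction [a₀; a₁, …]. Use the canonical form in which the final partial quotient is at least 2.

Run the Euclidean algorithm, recording each quotient:
32485 ÷ 563 → quotient 57, remainder 394
563 ÷ 394 → quotient 1, remainder 169
394 ÷ 169 → quotient 2, remainder 56
169 ÷ 56 → quotient 3, remainder 1
56 ÷ 1 → quotient 56, remainder 0

[57; 1, 2, 3, 56]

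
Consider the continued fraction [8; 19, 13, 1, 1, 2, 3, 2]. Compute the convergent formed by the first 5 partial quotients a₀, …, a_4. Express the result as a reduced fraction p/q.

4147/515

Start with 1.
1 + 1/(1/1) = 1 + 1/1 = 2/1
13 + 1/(2/1) = 13 + 1/2 = 27/2
19 + 1/(27/2) = 19 + 2/27 = 515/27
8 + 1/(515/27) = 8 + 27/515 = 4147/515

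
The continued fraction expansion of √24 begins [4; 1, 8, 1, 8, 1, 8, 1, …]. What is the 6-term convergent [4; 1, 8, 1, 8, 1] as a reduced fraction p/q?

485/99

Start with 1.
8 + 1/(1/1) = 8 + 1/1 = 9/1
1 + 1/(9/1) = 1 + 1/9 = 10/9
8 + 1/(10/9) = 8 + 9/10 = 89/10
1 + 1/(89/10) = 1 + 10/89 = 99/89
4 + 1/(99/89) = 4 + 89/99 = 485/99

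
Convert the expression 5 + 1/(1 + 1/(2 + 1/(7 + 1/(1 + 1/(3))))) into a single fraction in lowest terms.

a_0 = 5: 5/1
a_1 = 1: 6/1
a_2 = 2: 17/3
a_3 = 7: 125/22
a_4 = 1: 142/25
a_5 = 3: 551/97

551/97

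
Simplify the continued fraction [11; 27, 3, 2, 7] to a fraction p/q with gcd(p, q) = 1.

15661/1419

Start with 7.
2 + 1/(7/1) = 2 + 1/7 = 15/7
3 + 1/(15/7) = 3 + 7/15 = 52/15
27 + 1/(52/15) = 27 + 15/52 = 1419/52
11 + 1/(1419/52) = 11 + 52/1419 = 15661/1419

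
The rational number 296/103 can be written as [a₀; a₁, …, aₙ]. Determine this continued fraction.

[2; 1, 6, 1, 12]

Repeatedly divide and take the remainder:
296 ÷ 103 → quotient 2, remainder 90
103 ÷ 90 → quotient 1, remainder 13
90 ÷ 13 → quotient 6, remainder 12
13 ÷ 12 → quotient 1, remainder 1
12 ÷ 1 → quotient 12, remainder 0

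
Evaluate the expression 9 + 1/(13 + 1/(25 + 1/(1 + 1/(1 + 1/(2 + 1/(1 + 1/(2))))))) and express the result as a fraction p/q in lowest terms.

57519/6337

Start with 2.
1 + 1/(2/1) = 1 + 1/2 = 3/2
2 + 1/(3/2) = 2 + 2/3 = 8/3
1 + 1/(8/3) = 1 + 3/8 = 11/8
1 + 1/(11/8) = 1 + 8/11 = 19/11
25 + 1/(19/11) = 25 + 11/19 = 486/19
13 + 1/(486/19) = 13 + 19/486 = 6337/486
9 + 1/(6337/486) = 9 + 486/6337 = 57519/6337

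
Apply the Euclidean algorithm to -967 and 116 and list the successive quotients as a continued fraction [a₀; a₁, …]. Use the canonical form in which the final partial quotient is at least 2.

[-9; 1, 1, 1, 38]

Apply division with remainder until the remainder is 0:
-967 = -9·116 + 77, so a_0 = -9
116 = 1·77 + 39, so a_1 = 1
77 = 1·39 + 38, so a_2 = 1
39 = 1·38 + 1, so a_3 = 1
38 = 38·1 + 0, so a_4 = 38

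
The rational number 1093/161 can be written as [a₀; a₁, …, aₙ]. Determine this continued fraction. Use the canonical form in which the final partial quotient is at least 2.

1093 = 6·161 + 127, so a_0 = 6
161 = 1·127 + 34, so a_1 = 1
127 = 3·34 + 25, so a_2 = 3
34 = 1·25 + 9, so a_3 = 1
25 = 2·9 + 7, so a_4 = 2
9 = 1·7 + 2, so a_5 = 1
7 = 3·2 + 1, so a_6 = 3
2 = 2·1 + 0, so a_7 = 2

[6; 1, 3, 1, 2, 1, 3, 2]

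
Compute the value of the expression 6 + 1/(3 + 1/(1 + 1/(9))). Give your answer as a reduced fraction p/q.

244/39

Work from the innermost term outward:
Start with 9.
1 + 1/(9/1) = 1 + 1/9 = 10/9
3 + 1/(10/9) = 3 + 9/10 = 39/10
6 + 1/(39/10) = 6 + 10/39 = 244/39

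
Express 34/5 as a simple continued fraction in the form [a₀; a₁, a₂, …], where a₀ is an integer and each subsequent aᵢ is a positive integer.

34 = 6·5 + 4, so a_0 = 6
5 = 1·4 + 1, so a_1 = 1
4 = 4·1 + 0, so a_2 = 4

[6; 1, 4]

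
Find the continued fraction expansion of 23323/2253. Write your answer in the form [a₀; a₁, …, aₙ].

23323 ÷ 2253 → quotient 10, remainder 793
2253 ÷ 793 → quotient 2, remainder 667
793 ÷ 667 → quotient 1, remainder 126
667 ÷ 126 → quotient 5, remainder 37
126 ÷ 37 → quotient 3, remainder 15
37 ÷ 15 → quotient 2, remainder 7
15 ÷ 7 → quotient 2, remainder 1
7 ÷ 1 → quotient 7, remainder 0

[10; 2, 1, 5, 3, 2, 2, 7]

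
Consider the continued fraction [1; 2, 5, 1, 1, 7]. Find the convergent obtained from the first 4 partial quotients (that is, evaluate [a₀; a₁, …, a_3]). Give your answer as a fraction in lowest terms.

19/13

Starting at the tail and folding back:
Start with 1.
5 + 1/(1/1) = 5 + 1/1 = 6/1
2 + 1/(6/1) = 2 + 1/6 = 13/6
1 + 1/(13/6) = 1 + 6/13 = 19/13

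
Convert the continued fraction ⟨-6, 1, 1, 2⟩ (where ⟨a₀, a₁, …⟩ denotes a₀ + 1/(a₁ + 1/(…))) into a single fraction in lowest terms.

-27/5

a_0 = -6: -6/1
a_1 = 1: -5/1
a_2 = 1: -11/2
a_3 = 2: -27/5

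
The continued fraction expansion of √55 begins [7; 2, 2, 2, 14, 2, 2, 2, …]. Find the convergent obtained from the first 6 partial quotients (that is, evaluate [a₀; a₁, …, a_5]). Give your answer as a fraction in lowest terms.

a_0 = 7: 7/1
a_1 = 2: 15/2
a_2 = 2: 37/5
a_3 = 2: 89/12
a_4 = 14: 1283/173
a_5 = 2: 2655/358

2655/358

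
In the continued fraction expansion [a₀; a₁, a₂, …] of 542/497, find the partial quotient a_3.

Repeatedly divide and take the remainder:
542 = 1·497 + 45, so a_0 = 1
497 = 11·45 + 2, so a_1 = 11
45 = 22·2 + 1, so a_2 = 22
2 = 2·1 + 0, so a_3 = 2

2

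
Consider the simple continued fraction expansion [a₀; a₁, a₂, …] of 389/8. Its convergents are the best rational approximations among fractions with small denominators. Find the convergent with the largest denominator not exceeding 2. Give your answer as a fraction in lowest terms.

a_0 = 48: 48/1  (≤ bound)
a_1 = 1: 49/1  (≤ bound)
a_2 = 1: 97/2  (≤ bound)
a_3 = 1: 146/3  (> 2, stop)

97/2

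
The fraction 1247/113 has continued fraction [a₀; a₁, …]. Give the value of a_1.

28

1247 = 11·113 + 4, so a_0 = 11
113 = 28·4 + 1, so a_1 = 28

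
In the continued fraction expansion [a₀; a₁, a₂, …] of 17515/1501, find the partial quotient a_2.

2

⌊17515/1501⌋ = 11, remainder 1004
⌊1501/1004⌋ = 1, remainder 497
⌊1004/497⌋ = 2, remainder 10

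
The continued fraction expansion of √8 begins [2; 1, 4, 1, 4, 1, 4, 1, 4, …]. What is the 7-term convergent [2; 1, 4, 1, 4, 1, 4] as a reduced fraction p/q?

478/169

a_0 = 2: 2/1
a_1 = 1: 3/1
a_2 = 4: 14/5
a_3 = 1: 17/6
a_4 = 4: 82/29
a_5 = 1: 99/35
a_6 = 4: 478/169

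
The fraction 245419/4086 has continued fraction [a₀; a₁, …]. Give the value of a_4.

2

⌊245419/4086⌋ = 60, remainder 259
⌊4086/259⌋ = 15, remainder 201
⌊259/201⌋ = 1, remainder 58
⌊201/58⌋ = 3, remainder 27
⌊58/27⌋ = 2, remainder 4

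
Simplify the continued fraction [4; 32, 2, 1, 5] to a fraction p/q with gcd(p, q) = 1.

a_0 = 4: 4/1
a_1 = 32: 129/32
a_2 = 2: 262/65
a_3 = 1: 391/97
a_4 = 5: 2217/550

2217/550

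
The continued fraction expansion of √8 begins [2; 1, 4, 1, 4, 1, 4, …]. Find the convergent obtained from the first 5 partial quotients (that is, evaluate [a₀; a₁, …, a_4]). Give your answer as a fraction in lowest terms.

Compute successive convergents:
a_0 = 2: 2/1
a_1 = 1: 3/1
a_2 = 4: 14/5
a_3 = 1: 17/6
a_4 = 4: 82/29

82/29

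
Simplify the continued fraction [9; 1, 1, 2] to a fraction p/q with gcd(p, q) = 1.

48/5

Collapse the nested fraction from the inside out:
Start with 2.
1 + 1/(2/1) = 1 + 1/2 = 3/2
1 + 1/(3/2) = 1 + 2/3 = 5/3
9 + 1/(5/3) = 9 + 3/5 = 48/5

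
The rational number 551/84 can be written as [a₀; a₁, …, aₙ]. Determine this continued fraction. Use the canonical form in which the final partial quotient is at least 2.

[6; 1, 1, 3, 1, 2, 3]

Apply division with remainder until the remainder is 0:
551 ÷ 84 → quotient 6, remainder 47
84 ÷ 47 → quotient 1, remainder 37
47 ÷ 37 → quotient 1, remainder 10
37 ÷ 10 → quotient 3, remainder 7
10 ÷ 7 → quotient 1, remainder 3
7 ÷ 3 → quotient 2, remainder 1
3 ÷ 1 → quotient 3, remainder 0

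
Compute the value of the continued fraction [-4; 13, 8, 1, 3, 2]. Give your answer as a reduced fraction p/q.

-4065/1036

Work from the innermost term outward:
Start with 2.
3 + 1/(2/1) = 3 + 1/2 = 7/2
1 + 1/(7/2) = 1 + 2/7 = 9/7
8 + 1/(9/7) = 8 + 7/9 = 79/9
13 + 1/(79/9) = 13 + 9/79 = 1036/79
-4 + 1/(1036/79) = -4 + 79/1036 = -4065/1036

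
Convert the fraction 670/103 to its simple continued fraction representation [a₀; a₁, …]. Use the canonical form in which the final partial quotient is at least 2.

670 = 6·103 + 52, so a_0 = 6
103 = 1·52 + 51, so a_1 = 1
52 = 1·51 + 1, so a_2 = 1
51 = 51·1 + 0, so a_3 = 51

[6; 1, 1, 51]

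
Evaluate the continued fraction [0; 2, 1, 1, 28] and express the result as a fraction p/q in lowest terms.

Build up convergents one term at a time:
a_0 = 0: 0/1
a_1 = 2: 1/2
a_2 = 1: 1/3
a_3 = 1: 2/5
a_4 = 28: 57/143

57/143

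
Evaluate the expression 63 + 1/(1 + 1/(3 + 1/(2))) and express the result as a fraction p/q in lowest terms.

574/9

Start with 2.
3 + 1/(2/1) = 3 + 1/2 = 7/2
1 + 1/(7/2) = 1 + 2/7 = 9/7
63 + 1/(9/7) = 63 + 7/9 = 574/9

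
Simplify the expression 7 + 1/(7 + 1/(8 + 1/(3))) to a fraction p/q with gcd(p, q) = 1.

Compute successive convergents:
a_0 = 7: 7/1
a_1 = 7: 50/7
a_2 = 8: 407/57
a_3 = 3: 1271/178

1271/178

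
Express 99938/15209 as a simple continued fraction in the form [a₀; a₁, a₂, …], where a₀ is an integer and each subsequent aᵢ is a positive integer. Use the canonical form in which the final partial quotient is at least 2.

[6; 1, 1, 3, 44, 1, 47]

Repeatedly divide and take the remainder:
99938 = 6·15209 + 8684, so a_0 = 6
15209 = 1·8684 + 6525, so a_1 = 1
8684 = 1·6525 + 2159, so a_2 = 1
6525 = 3·2159 + 48, so a_3 = 3
2159 = 44·48 + 47, so a_4 = 44
48 = 1·47 + 1, so a_5 = 1
47 = 47·1 + 0, so a_6 = 47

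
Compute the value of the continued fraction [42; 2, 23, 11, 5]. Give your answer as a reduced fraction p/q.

Start with 5.
11 + 1/(5/1) = 11 + 1/5 = 56/5
23 + 1/(56/5) = 23 + 5/56 = 1293/56
2 + 1/(1293/56) = 2 + 56/1293 = 2642/1293
42 + 1/(2642/1293) = 42 + 1293/2642 = 112257/2642

112257/2642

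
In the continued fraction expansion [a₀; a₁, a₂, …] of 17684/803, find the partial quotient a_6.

17684 ÷ 803 → quotient 22, remainder 18
803 ÷ 18 → quotient 44, remainder 11
18 ÷ 11 → quotient 1, remainder 7
11 ÷ 7 → quotient 1, remainder 4
7 ÷ 4 → quotient 1, remainder 3
4 ÷ 3 → quotient 1, remainder 1
3 ÷ 1 → quotient 3, remainder 0

3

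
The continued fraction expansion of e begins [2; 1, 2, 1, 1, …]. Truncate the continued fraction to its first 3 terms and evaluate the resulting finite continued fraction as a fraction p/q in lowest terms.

Start with 2.
1 + 1/(2/1) = 1 + 1/2 = 3/2
2 + 1/(3/2) = 2 + 2/3 = 8/3

8/3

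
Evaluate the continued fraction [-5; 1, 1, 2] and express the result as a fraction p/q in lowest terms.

Compute successive convergents:
a_0 = -5: -5/1
a_1 = 1: -4/1
a_2 = 1: -9/2
a_3 = 2: -22/5

-22/5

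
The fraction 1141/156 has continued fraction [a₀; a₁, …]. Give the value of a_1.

3

Repeatedly divide and take the remainder:
⌊1141/156⌋ = 7, remainder 49
⌊156/49⌋ = 3, remainder 9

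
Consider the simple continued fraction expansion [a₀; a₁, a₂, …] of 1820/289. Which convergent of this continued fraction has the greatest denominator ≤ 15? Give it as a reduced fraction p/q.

a_0 = 6: 6/1  (≤ bound)
a_1 = 3: 19/3  (≤ bound)
a_2 = 2: 44/7  (≤ bound)
a_3 = 1: 63/10  (≤ bound)
a_4 = 3: 233/37  (> 15, stop)

63/10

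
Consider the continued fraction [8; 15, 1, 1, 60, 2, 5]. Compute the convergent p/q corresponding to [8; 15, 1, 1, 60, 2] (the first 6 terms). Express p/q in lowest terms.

Work from the innermost term outward:
Start with 2.
60 + 1/(2/1) = 60 + 1/2 = 121/2
1 + 1/(121/2) = 1 + 2/121 = 123/121
1 + 1/(123/121) = 1 + 121/123 = 244/123
15 + 1/(244/123) = 15 + 123/244 = 3783/244
8 + 1/(3783/244) = 8 + 244/3783 = 30508/3783

30508/3783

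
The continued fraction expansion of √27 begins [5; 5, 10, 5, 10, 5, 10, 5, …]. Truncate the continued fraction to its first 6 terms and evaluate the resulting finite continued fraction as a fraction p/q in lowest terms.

Starting at the tail and folding back:
Start with 5.
10 + 1/(5/1) = 10 + 1/5 = 51/5
5 + 1/(51/5) = 5 + 5/51 = 260/51
10 + 1/(260/51) = 10 + 51/260 = 2651/260
5 + 1/(2651/260) = 5 + 260/2651 = 13515/2651
5 + 1/(13515/2651) = 5 + 2651/13515 = 70226/13515

70226/13515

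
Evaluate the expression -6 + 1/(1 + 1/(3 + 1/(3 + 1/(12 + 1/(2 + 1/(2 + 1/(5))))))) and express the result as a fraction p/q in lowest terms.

Use the convergent recurrence hₖ = aₖ·hₖ₋₁ + hₖ₋₂ (and likewise for the denominators kₖ):
a_0 = -6: -6/1
a_1 = 1: -5/1
a_2 = 3: -21/4
a_3 = 3: -68/13
a_4 = 12: -837/160
a_5 = 2: -1742/333
a_6 = 2: -4321/826
a_7 = 5: -23347/4463

-23347/4463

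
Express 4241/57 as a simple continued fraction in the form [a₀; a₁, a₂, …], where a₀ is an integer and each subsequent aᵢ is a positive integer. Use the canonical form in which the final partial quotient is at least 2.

[74; 2, 2, 11]

⌊4241/57⌋ = 74, remainder 23
⌊57/23⌋ = 2, remainder 11
⌊23/11⌋ = 2, remainder 1
⌊11/1⌋ = 11, remainder 0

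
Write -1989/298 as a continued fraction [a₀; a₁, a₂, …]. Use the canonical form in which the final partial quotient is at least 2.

[-7; 3, 13, 1, 6]

Run the Euclidean algorithm, recording each quotient:
-1989 ÷ 298 → quotient -7, remainder 97
298 ÷ 97 → quotient 3, remainder 7
97 ÷ 7 → quotient 13, remainder 6
7 ÷ 6 → quotient 1, remainder 1
6 ÷ 1 → quotient 6, remainder 0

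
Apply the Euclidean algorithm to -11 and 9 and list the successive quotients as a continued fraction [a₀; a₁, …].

Run the Euclidean algorithm, recording each quotient:
-11 ÷ 9 → quotient -2, remainder 7
9 ÷ 7 → quotient 1, remainder 2
7 ÷ 2 → quotient 3, remainder 1
2 ÷ 1 → quotient 2, remainder 0

[-2; 1, 3, 2]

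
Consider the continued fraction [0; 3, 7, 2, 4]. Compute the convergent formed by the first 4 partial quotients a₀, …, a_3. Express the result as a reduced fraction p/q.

Starting at the tail and folding back:
Start with 2.
7 + 1/(2/1) = 7 + 1/2 = 15/2
3 + 1/(15/2) = 3 + 2/15 = 47/15
0 + 1/(47/15) = 0 + 15/47 = 15/47

15/47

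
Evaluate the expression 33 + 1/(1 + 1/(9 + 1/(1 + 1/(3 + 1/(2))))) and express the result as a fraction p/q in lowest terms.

Start with 2.
3 + 1/(2/1) = 3 + 1/2 = 7/2
1 + 1/(7/2) = 1 + 2/7 = 9/7
9 + 1/(9/7) = 9 + 7/9 = 88/9
1 + 1/(88/9) = 1 + 9/88 = 97/88
33 + 1/(97/88) = 33 + 88/97 = 3289/97

3289/97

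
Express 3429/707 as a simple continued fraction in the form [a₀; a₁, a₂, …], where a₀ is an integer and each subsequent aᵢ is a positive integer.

3429 = 4·707 + 601, so a_0 = 4
707 = 1·601 + 106, so a_1 = 1
601 = 5·106 + 71, so a_2 = 5
106 = 1·71 + 35, so a_3 = 1
71 = 2·35 + 1, so a_4 = 2
35 = 35·1 + 0, so a_5 = 35

[4; 1, 5, 1, 2, 35]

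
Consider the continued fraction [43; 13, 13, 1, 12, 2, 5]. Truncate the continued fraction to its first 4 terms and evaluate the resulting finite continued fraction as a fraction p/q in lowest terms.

7883/183

a_0 = 43: 43/1
a_1 = 13: 560/13
a_2 = 13: 7323/170
a_3 = 1: 7883/183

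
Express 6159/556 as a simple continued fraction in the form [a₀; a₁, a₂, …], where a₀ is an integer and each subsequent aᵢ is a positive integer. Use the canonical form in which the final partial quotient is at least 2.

⌊6159/556⌋ = 11, remainder 43
⌊556/43⌋ = 12, remainder 40
⌊43/40⌋ = 1, remainder 3
⌊40/3⌋ = 13, remainder 1
⌊3/1⌋ = 3, remainder 0

[11; 12, 1, 13, 3]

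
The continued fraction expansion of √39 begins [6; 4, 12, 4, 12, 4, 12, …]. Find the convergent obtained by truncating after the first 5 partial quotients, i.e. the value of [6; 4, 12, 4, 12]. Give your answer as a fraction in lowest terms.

15294/2449

Start with 12.
4 + 1/(12/1) = 4 + 1/12 = 49/12
12 + 1/(49/12) = 12 + 12/49 = 600/49
4 + 1/(600/49) = 4 + 49/600 = 2449/600
6 + 1/(2449/600) = 6 + 600/2449 = 15294/2449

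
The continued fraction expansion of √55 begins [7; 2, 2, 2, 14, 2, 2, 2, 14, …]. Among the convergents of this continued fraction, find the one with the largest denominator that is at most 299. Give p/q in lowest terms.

a_0 = 7: 7/1  (≤ bound)
a_1 = 2: 15/2  (≤ bound)
a_2 = 2: 37/5  (≤ bound)
a_3 = 2: 89/12  (≤ bound)
a_4 = 14: 1283/173  (≤ bound)
a_5 = 2: 2655/358  (> 299, stop)

1283/173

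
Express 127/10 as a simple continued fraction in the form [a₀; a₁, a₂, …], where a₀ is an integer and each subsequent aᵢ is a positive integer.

127 = 12·10 + 7, so a_0 = 12
10 = 1·7 + 3, so a_1 = 1
7 = 2·3 + 1, so a_2 = 2
3 = 3·1 + 0, so a_3 = 3

[12; 1, 2, 3]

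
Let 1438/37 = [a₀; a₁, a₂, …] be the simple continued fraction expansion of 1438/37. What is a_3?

1438 = 38·37 + 32, so a_0 = 38
37 = 1·32 + 5, so a_1 = 1
32 = 6·5 + 2, so a_2 = 6
5 = 2·2 + 1, so a_3 = 2

2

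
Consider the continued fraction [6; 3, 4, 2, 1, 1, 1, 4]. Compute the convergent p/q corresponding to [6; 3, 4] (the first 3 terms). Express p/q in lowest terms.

Start with 4.
3 + 1/(4/1) = 3 + 1/4 = 13/4
6 + 1/(13/4) = 6 + 4/13 = 82/13

82/13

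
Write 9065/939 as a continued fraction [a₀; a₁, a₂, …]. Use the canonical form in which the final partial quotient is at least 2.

[9; 1, 1, 1, 8, 36]

9065 ÷ 939 → quotient 9, remainder 614
939 ÷ 614 → quotient 1, remainder 325
614 ÷ 325 → quotient 1, remainder 289
325 ÷ 289 → quotient 1, remainder 36
289 ÷ 36 → quotient 8, remainder 1
36 ÷ 1 → quotient 36, remainder 0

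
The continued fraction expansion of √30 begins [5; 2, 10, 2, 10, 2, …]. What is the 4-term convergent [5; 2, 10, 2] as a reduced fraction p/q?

Start with 2.
10 + 1/(2/1) = 10 + 1/2 = 21/2
2 + 1/(21/2) = 2 + 2/21 = 44/21
5 + 1/(44/21) = 5 + 21/44 = 241/44

241/44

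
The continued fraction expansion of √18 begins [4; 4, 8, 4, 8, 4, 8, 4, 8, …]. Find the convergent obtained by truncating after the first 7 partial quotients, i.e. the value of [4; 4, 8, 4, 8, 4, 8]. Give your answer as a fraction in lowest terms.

161564/38081

Starting at the tail and folding back:
Start with 8.
4 + 1/(8/1) = 4 + 1/8 = 33/8
8 + 1/(33/8) = 8 + 8/33 = 272/33
4 + 1/(272/33) = 4 + 33/272 = 1121/272
8 + 1/(1121/272) = 8 + 272/1121 = 9240/1121
4 + 1/(9240/1121) = 4 + 1121/9240 = 38081/9240
4 + 1/(38081/9240) = 4 + 9240/38081 = 161564/38081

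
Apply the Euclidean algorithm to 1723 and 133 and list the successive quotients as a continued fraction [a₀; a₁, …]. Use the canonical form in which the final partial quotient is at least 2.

1723 = 12·133 + 127, so a_0 = 12
133 = 1·127 + 6, so a_1 = 1
127 = 21·6 + 1, so a_2 = 21
6 = 6·1 + 0, so a_3 = 6

[12; 1, 21, 6]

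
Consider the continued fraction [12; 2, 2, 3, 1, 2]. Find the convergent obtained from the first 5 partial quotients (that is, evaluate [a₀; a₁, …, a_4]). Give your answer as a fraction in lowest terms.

273/22

Start with 1.
3 + 1/(1/1) = 3 + 1/1 = 4/1
2 + 1/(4/1) = 2 + 1/4 = 9/4
2 + 1/(9/4) = 2 + 4/9 = 22/9
12 + 1/(22/9) = 12 + 9/22 = 273/22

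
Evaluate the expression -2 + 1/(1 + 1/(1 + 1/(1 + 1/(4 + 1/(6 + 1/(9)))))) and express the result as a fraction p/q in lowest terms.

-1081/797

Start with 9.
6 + 1/(9/1) = 6 + 1/9 = 55/9
4 + 1/(55/9) = 4 + 9/55 = 229/55
1 + 1/(229/55) = 1 + 55/229 = 284/229
1 + 1/(284/229) = 1 + 229/284 = 513/284
1 + 1/(513/284) = 1 + 284/513 = 797/513
-2 + 1/(797/513) = -2 + 513/797 = -1081/797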